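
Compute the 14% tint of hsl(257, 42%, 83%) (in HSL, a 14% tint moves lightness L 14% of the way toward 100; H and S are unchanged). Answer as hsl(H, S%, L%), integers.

hsl(257, 42%, 85%)

L moves 14% from 83 toward 100: 83 + 2.38 = 85.38 → 85.
H and S are unchanged.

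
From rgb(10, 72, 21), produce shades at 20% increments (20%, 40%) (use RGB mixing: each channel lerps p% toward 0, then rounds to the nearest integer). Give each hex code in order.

20%: (10 − 2 = 8→8, 72 − 14.4 = 57.6→58, 21 − 4.2 = 16.8→17) → #083a11
40%: (10 − 4 = 6→6, 72 − 28.8 = 43.2→43, 21 − 8.4 = 12.6→13) → #062b0d

#083a11, #062b0d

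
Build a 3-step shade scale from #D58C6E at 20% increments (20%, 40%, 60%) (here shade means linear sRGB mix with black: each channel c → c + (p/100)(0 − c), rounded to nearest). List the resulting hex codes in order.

#AA7058, #805442, #55382C

#D58C6E is rgb(213, 140, 110).
20%: (213 − 42.6 = 170.4→170, 140 − 28 = 112→112, 110 − 22 = 88→88) → #AA7058
40%: (213 − 85.2 = 127.8→128, 140 − 56 = 84→84, 110 − 44 = 66→66) → #805442
60%: (213 − 127.8 = 85.2→85, 140 − 84 = 56→56, 110 − 66 = 44→44) → #55382C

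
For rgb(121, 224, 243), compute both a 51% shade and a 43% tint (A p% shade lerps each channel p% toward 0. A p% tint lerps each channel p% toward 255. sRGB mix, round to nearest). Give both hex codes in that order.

#3B6E77, #B3EDF8

51% shade:
  R: 121 − 61.71 = 59.29 → 59
  G: 224 − 114.24 = 109.76 → 110
  B: 243 + 0.51×(0−243) = 243 − 123.93 = 119.07 → 119
  → #3B6E77
43% tint:
  R: 121 + 0.43×(255−121) = 121 + 57.62 = 178.62 → 179
  G: 224 + 13.33 = 237.33 → 237
  B: 243 + 5.16 = 248.16 → 248
  → #B3EDF8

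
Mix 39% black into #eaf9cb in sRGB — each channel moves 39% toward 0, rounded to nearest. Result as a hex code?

#8f987c

#eaf9cb is rgb(234, 249, 203).
Per channel, c → c + 0.39(0 − c):
  R: 234 + 0.39×(0−234) = 234 − 91.26 = 142.74 → 143
  G: 249 + 0.39×(0−249) = 249 − 97.11 = 151.89 → 152
  B: 203 + 0.39×(0−203) = 203 − 79.17 = 123.83 → 124
rgb(143, 152, 124) = #8f987c.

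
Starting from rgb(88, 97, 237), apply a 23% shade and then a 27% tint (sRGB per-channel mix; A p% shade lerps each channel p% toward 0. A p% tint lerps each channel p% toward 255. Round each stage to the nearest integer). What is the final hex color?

Lerp each channel 23% toward 0:
  R: 88 + 0.23×(0−88) = 88 − 20.24 = 67.76 → 68
  G: 97 − 22.31 = 74.69 → 75
  B: 237 − 54.51 = 182.49 → 182
After the shade: rgb(68, 75, 182) = #444bb6.
A 27% tint moves each channel 27% toward 255:
  R: 68 + 50.49 = 118.49 → 118
  G: 75 + 48.6 = 123.6 → 124
  B: 182 + 19.71 = 201.71 → 202
rgb(118, 124, 202) = #767cca.

#767cca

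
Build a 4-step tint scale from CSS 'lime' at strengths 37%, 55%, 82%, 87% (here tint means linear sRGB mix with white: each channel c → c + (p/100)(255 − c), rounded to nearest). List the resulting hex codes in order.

CSS lime is rgb(0, 255, 0).
37%: (0 + 94.35 = 94.35→94, 255→255, 0 + 94.35 = 94.35→94) → #5eff5e
55%: (0 + 140.25 = 140.25→140, 255→255, 0 + 140.25 = 140.25→140) → #8cff8c
82%: (0 + 209.1 = 209.1→209, 255→255, 0 + 209.1 = 209.1→209) → #d1ffd1
87%: (0 + 221.85 = 221.85→222, 255→255, 0 + 221.85 = 221.85→222) → #deffde

#5eff5e, #8cff8c, #d1ffd1, #deffde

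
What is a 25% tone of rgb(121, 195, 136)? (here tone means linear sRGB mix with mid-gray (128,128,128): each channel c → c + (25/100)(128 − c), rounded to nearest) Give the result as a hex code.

Lerp each channel 25% toward 128:
  R: 121 + 1.75 = 122.75 → 123
  G: 195 − 16.75 = 178.25 → 178
  B: 136 + 0.25×(128−136) = 136 − 2 = 134 → 134
rgb(123, 178, 134) = #7BB286.

#7BB286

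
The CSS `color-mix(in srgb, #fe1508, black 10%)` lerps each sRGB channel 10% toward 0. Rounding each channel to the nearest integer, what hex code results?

#e51307

#fe1508 is rgb(254, 21, 8).
Per channel, c → c + 0.1(0 − c):
  R: 254 − 25.4 = 228.6 → 229
  G: 21 + 0.1×(0−21) = 21 − 2.1 = 18.9 → 19
  B: 8 + 0.1×(0−8) = 8 − 0.8 = 7.2 → 7
rgb(229, 19, 7) = #e51307.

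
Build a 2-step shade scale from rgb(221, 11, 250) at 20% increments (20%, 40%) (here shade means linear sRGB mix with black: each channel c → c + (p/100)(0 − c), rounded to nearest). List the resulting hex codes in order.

#B109C8, #850796

20%: (221 − 44.2 = 176.8→177, 11 − 2.2 = 8.8→9, 250 − 50 = 200→200) → #B109C8
40%: (221 − 88.4 = 132.6→133, 11 − 4.4 = 6.6→7, 250 − 100 = 150→150) → #850796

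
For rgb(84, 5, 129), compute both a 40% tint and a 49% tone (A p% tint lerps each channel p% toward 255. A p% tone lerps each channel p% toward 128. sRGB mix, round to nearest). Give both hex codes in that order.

#9869b3, #6a4181

40% tint:
  R: 84 + 68.4 = 152.4 → 152
  G: 5 + 0.4×(255−5) = 5 + 100 = 105 → 105
  B: 129 + 0.4×(255−129) = 129 + 50.4 = 179.4 → 179
  → #9869b3
49% tone:
  R: 84 + 0.49×(128−84) = 84 + 21.56 = 105.56 → 106
  G: 5 + 0.49×(128−5) = 5 + 60.27 = 65.27 → 65
  B: 129 − 0.49 = 128.51 → 129
  → #6a4181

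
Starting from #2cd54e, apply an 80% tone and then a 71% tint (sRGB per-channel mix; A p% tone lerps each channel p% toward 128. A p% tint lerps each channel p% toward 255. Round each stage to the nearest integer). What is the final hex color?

#2cd54e is rgb(44, 213, 78).
Lerp each channel 80% toward 128:
  R: 44 + 0.8×(128−44) = 44 + 67.2 = 111.2 → 111
  G: 213 + 0.8×(128−213) = 213 − 68 = 145 → 145
  B: 78 + 40 = 118 → 118
After the tone: rgb(111, 145, 118) = #6f9176.
Lerp each channel 71% toward 255:
  R: 111 + 0.71×(255−111) = 111 + 102.24 = 213.24 → 213
  G: 145 + 0.71×(255−145) = 145 + 78.1 = 223.1 → 223
  B: 118 + 97.27 = 215.27 → 215
rgb(213, 223, 215) = #d5dfd7.

#d5dfd7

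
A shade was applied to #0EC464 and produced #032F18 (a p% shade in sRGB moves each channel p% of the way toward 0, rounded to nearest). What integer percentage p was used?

#0EC464 is rgb(14, 196, 100); #032F18 is rgb(3, 47, 24).
On the G channel (widest range): 47 ≈ 196 + (p/100)(0 − 196), so p ≈ 100×(47 − 196)/(0 − 196) = -14900/-196 = 76.02.
p = 76 reproduces all three channels after rounding.

76%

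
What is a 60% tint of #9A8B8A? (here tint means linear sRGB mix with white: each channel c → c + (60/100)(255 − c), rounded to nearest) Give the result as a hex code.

#9A8B8A is rgb(154, 139, 138).
Per channel, c → c + 0.6(255 − c):
  R: 154 + 60.6 = 214.6 → 215
  G: 139 + 0.6×(255−139) = 139 + 69.6 = 208.6 → 209
  B: 138 + 70.2 = 208.2 → 208
rgb(215, 209, 208) = #D7D1D0.

#D7D1D0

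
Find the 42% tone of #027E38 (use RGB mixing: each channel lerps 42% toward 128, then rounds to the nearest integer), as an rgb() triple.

rgb(55, 127, 86)

#027E38 is rgb(2, 126, 56).
Per channel, c → c + 0.42(128 − c):
  R: 2 + 52.92 = 54.92 → 55
  G: 126 + 0.42×(128−126) = 126 + 0.84 = 126.84 → 127
  B: 56 + 0.42×(128−56) = 56 + 30.24 = 86.24 → 86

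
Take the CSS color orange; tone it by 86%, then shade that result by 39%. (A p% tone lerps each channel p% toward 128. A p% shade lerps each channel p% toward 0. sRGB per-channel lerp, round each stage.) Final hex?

#595143

CSS orange is rgb(255, 165, 0).
Per channel, c → c + 0.86(128 − c):
  R: 255 + 0.86×(128−255) = 255 − 109.22 = 145.78 → 146
  G: 165 − 31.82 = 133.18 → 133
  B: 0 + 110.08 = 110.08 → 110
After the tone: rgb(146, 133, 110) = #92856e.
Per channel, c → c + 0.39(0 − c):
  R: 146 + 0.39×(0−146) = 146 − 56.94 = 89.06 → 89
  G: 133 − 51.87 = 81.13 → 81
  B: 110 − 42.9 = 67.1 → 67
rgb(89, 81, 67) = #595143.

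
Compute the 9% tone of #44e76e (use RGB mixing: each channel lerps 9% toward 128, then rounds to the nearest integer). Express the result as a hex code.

#49de70

#44e76e is rgb(68, 231, 110).
Per channel, c → c + 0.09(128 − c):
  R: 68 + 5.4 = 73.4 → 73
  G: 231 + 0.09×(128−231) = 231 − 9.27 = 221.73 → 222
  B: 110 + 0.09×(128−110) = 110 + 1.62 = 111.62 → 112
rgb(73, 222, 112) = #49de70.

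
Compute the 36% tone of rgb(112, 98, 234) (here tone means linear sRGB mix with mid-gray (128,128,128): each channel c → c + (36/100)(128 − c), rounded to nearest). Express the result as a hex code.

Per channel, c → c + 0.36(128 − c):
  R: 112 + 0.36×(128−112) = 112 + 5.76 = 117.76 → 118
  G: 98 + 0.36×(128−98) = 98 + 10.8 = 108.8 → 109
  B: 234 + 0.36×(128−234) = 234 − 38.16 = 195.84 → 196
rgb(118, 109, 196) = #766dc4.

#766dc4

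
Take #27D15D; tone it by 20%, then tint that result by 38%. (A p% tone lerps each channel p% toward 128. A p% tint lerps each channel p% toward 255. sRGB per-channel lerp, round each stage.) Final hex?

#27D15D is rgb(39, 209, 93).
Lerp each channel 20% toward 128:
  R: 39 + 0.2×(128−39) = 39 + 17.8 = 56.8 → 57
  G: 209 − 16.2 = 192.8 → 193
  B: 93 + 7 = 100 → 100
After the tone: rgb(57, 193, 100) = #39C164.
Per channel, c → c + 0.38(255 − c):
  R: 57 + 0.38×(255−57) = 57 + 75.24 = 132.24 → 132
  G: 193 + 23.56 = 216.56 → 217
  B: 100 + 58.9 = 158.9 → 159
rgb(132, 217, 159) = #84D99F.

#84D99F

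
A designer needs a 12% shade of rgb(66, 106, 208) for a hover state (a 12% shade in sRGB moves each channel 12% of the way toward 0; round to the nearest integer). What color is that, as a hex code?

#3A5DB7

Per channel, c → c + 0.12(0 − c):
  R: 66 + 0.12×(0−66) = 66 − 7.92 = 58.08 → 58
  G: 106 + 0.12×(0−106) = 106 − 12.72 = 93.28 → 93
  B: 208 + 0.12×(0−208) = 208 − 24.96 = 183.04 → 183
rgb(58, 93, 183) = #3A5DB7.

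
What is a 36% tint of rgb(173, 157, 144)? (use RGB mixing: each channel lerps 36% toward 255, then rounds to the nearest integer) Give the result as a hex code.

#CBC0B8

A 36% tint moves each channel 36% toward 255:
  R: 173 + 29.52 = 202.52 → 203
  G: 157 + 0.36×(255−157) = 157 + 35.28 = 192.28 → 192
  B: 144 + 0.36×(255−144) = 144 + 39.96 = 183.96 → 184
rgb(203, 192, 184) = #CBC0B8.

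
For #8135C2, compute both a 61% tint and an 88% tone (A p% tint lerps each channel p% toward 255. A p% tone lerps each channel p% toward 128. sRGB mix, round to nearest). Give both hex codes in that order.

#CEB0E7, #807788

#8135C2 is rgb(129, 53, 194).
61% tint:
  R: 129 + 0.61×(255−129) = 129 + 76.86 = 205.86 → 206
  G: 53 + 123.22 = 176.22 → 176
  B: 194 + 0.61×(255−194) = 194 + 37.21 = 231.21 → 231
  → #CEB0E7
88% tone:
  R: 129 + 0.88×(128−129) = 129 − 0.88 = 128.12 → 128
  G: 53 + 66 = 119 → 119
  B: 194 + 0.88×(128−194) = 194 − 58.08 = 135.92 → 136
  → #807788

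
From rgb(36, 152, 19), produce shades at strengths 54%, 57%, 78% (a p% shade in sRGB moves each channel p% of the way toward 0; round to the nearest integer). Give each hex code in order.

54%: (36 − 19.44 = 16.56→17, 152 − 82.08 = 69.92→70, 19 − 10.26 = 8.74→9) → #114609
57%: (36 − 20.52 = 15.48→15, 152 − 86.64 = 65.36→65, 19 − 10.83 = 8.17→8) → #0F4108
78%: (36 − 28.08 = 7.92→8, 152 − 118.56 = 33.44→33, 19 − 14.82 = 4.18→4) → #082104

#114609, #0F4108, #082104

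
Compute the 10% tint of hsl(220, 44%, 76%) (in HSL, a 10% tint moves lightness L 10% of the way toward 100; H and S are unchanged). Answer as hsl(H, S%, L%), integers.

L moves 10% from 76 toward 100: 76 + 2.4 = 78.4 → 78.
H and S are unchanged.

hsl(220, 44%, 78%)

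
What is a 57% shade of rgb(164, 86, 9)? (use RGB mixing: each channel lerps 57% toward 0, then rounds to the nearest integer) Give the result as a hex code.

#472504

A 57% shade moves each channel 57% toward 0:
  R: 164 + 0.57×(0−164) = 164 − 93.48 = 70.52 → 71
  G: 86 + 0.57×(0−86) = 86 − 49.02 = 36.98 → 37
  B: 9 − 5.13 = 3.87 → 4
rgb(71, 37, 4) = #472504.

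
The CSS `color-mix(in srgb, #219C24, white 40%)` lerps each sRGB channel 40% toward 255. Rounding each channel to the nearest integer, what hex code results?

#219C24 is rgb(33, 156, 36).
A 40% tint moves each channel 40% toward 255:
  R: 33 + 0.4×(255−33) = 33 + 88.8 = 121.8 → 122
  G: 156 + 0.4×(255−156) = 156 + 39.6 = 195.6 → 196
  B: 36 + 0.4×(255−36) = 36 + 87.6 = 123.6 → 124
rgb(122, 196, 124) = #7AC47C.

#7AC47C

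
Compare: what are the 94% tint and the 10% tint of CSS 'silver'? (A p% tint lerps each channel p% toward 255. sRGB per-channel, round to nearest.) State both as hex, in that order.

#FBFBFB, #C6C6C6

CSS silver is rgb(192, 192, 192).
94% tint:
  R: 192 + 0.94×(255−192) = 192 + 59.22 = 251.22 → 251
  G: 192 + 59.22 = 251.22 → 251
  B: 192 + 0.94×(255−192) = 192 + 59.22 = 251.22 → 251
  → #FBFBFB
10% tint:
  R: 192 + 0.1×(255−192) = 192 + 6.3 = 198.3 → 198
  G: 192 + 6.3 = 198.3 → 198
  B: 192 + 0.1×(255−192) = 192 + 6.3 = 198.3 → 198
  → #C6C6C6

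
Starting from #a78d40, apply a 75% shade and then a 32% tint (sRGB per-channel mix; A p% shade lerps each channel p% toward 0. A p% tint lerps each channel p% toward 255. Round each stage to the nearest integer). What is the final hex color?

#6e695c

#a78d40 is rgb(167, 141, 64).
A 75% shade moves each channel 75% toward 0:
  R: 167 − 125.25 = 41.75 → 42
  G: 141 − 105.75 = 35.25 → 35
  B: 64 − 48 = 16 → 16
After the shade: rgb(42, 35, 16) = #2a2310.
Per channel, c → c + 0.32(255 − c):
  R: 42 + 68.16 = 110.16 → 110
  G: 35 + 70.4 = 105.4 → 105
  B: 16 + 0.32×(255−16) = 16 + 76.48 = 92.48 → 92
rgb(110, 105, 92) = #6e695c.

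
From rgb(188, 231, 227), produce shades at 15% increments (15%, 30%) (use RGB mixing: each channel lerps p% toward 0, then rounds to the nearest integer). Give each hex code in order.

15%: (188 − 28.2 = 159.8→160, 231 − 34.65 = 196.35→196, 227 − 34.05 = 192.95→193) → #A0C4C1
30%: (188 − 56.4 = 131.6→132, 231 − 69.3 = 161.7→162, 227 − 68.1 = 158.9→159) → #84A29F

#A0C4C1, #84A29F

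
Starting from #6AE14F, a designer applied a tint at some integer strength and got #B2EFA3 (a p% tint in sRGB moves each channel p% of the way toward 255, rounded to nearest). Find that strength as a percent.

#6AE14F is rgb(106, 225, 79); #B2EFA3 is rgb(178, 239, 163).
On the B channel (widest range): 163 ≈ 79 + (p/100)(255 − 79), so p ≈ 100×(163 − 79)/(255 − 79) = 8400/176 = 47.73.
p = 48 reproduces all three channels after rounding.

48%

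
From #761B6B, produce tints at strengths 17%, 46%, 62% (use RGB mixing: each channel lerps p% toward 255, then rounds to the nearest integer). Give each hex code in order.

#8D4284, #B584AF, #CBA8C7

#761B6B is rgb(118, 27, 107).
17%: (118 + 23.29 = 141.29→141, 27 + 38.76 = 65.76→66, 107 + 25.16 = 132.16→132) → #8D4284
46%: (118 + 63.02 = 181.02→181, 27 + 104.88 = 131.88→132, 107 + 68.08 = 175.08→175) → #B584AF
62%: (118 + 84.94 = 202.94→203, 27 + 141.36 = 168.36→168, 107 + 91.76 = 198.76→199) → #CBA8C7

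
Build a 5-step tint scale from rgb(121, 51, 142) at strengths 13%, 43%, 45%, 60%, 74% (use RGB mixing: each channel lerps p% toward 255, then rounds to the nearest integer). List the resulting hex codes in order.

13%: (121 + 17.42 = 138.42→138, 51 + 26.52 = 77.52→78, 142 + 14.69 = 156.69→157) → #8A4E9D
43%: (121 + 57.62 = 178.62→179, 51 + 87.72 = 138.72→139, 142 + 48.59 = 190.59→191) → #B38BBF
45%: (121 + 60.3 = 181.3→181, 51 + 91.8 = 142.8→143, 142 + 50.85 = 192.85→193) → #B58FC1
60%: (121 + 80.4 = 201.4→201, 51 + 122.4 = 173.4→173, 142 + 67.8 = 209.8→210) → #C9ADD2
74%: (121 + 99.16 = 220.16→220, 51 + 150.96 = 201.96→202, 142 + 83.62 = 225.62→226) → #DCCAE2

#8A4E9D, #B38BBF, #B58FC1, #C9ADD2, #DCCAE2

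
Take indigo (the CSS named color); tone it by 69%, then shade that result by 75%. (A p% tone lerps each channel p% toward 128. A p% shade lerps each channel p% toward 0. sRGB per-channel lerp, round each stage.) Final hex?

CSS indigo is rgb(75, 0, 130).
A 69% tone moves each channel 69% toward 128:
  R: 75 + 36.57 = 111.57 → 112
  G: 0 + 88.32 = 88.32 → 88
  B: 130 − 1.38 = 128.62 → 129
After the tone: rgb(112, 88, 129) = #705881.
A 75% shade moves each channel 75% toward 0:
  R: 112 + 0.75×(0−112) = 112 − 84 = 28 → 28
  G: 88 + 0.75×(0−88) = 88 − 66 = 22 → 22
  B: 129 − 96.75 = 32.25 → 32
rgb(28, 22, 32) = #1C1620.

#1C1620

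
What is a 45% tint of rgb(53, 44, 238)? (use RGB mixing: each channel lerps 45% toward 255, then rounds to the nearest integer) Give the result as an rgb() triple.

rgb(144, 139, 246)

Lerp each channel 45% toward 255:
  R: 53 + 0.45×(255−53) = 53 + 90.9 = 143.9 → 144
  G: 44 + 0.45×(255−44) = 44 + 94.95 = 138.95 → 139
  B: 238 + 7.65 = 245.65 → 246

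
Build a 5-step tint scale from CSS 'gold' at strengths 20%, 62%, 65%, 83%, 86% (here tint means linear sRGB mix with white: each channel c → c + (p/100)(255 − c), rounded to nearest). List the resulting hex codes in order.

CSS gold is rgb(255, 215, 0).
20%: (255→255, 215 + 8 = 223→223, 0 + 51 = 51→51) → #FFDF33
62%: (255→255, 215 + 24.8 = 239.8→240, 0 + 158.1 = 158.1→158) → #FFF09E
65%: (255→255, 215 + 26 = 241→241, 0 + 165.75 = 165.75→166) → #FFF1A6
83%: (255→255, 215 + 33.2 = 248.2→248, 0 + 211.65 = 211.65→212) → #FFF8D4
86%: (255→255, 215 + 34.4 = 249.4→249, 0 + 219.3 = 219.3→219) → #FFF9DB

#FFDF33, #FFF09E, #FFF1A6, #FFF8D4, #FFF9DB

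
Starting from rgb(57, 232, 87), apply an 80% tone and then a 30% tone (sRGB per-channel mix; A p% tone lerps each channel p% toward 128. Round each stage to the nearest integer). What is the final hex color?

Per channel, c → c + 0.8(128 − c):
  R: 57 + 56.8 = 113.8 → 114
  G: 232 − 83.2 = 148.8 → 149
  B: 87 + 32.8 = 119.8 → 120
After the tone: rgb(114, 149, 120) = #729578.
A 30% tone moves each channel 30% toward 128:
  R: 114 + 4.2 = 118.2 → 118
  G: 149 + 0.3×(128−149) = 149 − 6.3 = 142.7 → 143
  B: 120 + 0.3×(128−120) = 120 + 2.4 = 122.4 → 122
rgb(118, 143, 122) = #768f7a.

#768f7a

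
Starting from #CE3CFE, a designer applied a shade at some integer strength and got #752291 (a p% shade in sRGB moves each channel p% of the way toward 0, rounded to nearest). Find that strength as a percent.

43%

#CE3CFE is rgb(206, 60, 254); #752291 is rgb(117, 34, 145).
On the B channel (widest range): 145 ≈ 254 + (p/100)(0 − 254), so p ≈ 100×(145 − 254)/(0 − 254) = -10900/-254 = 42.91.
p = 43 reproduces all three channels after rounding.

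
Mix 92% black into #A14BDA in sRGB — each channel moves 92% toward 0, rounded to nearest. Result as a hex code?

#A14BDA is rgb(161, 75, 218).
A 92% shade moves each channel 92% toward 0:
  R: 161 − 148.12 = 12.88 → 13
  G: 75 − 69 = 6 → 6
  B: 218 − 200.56 = 17.44 → 17
rgb(13, 6, 17) = #0D0611.

#0D0611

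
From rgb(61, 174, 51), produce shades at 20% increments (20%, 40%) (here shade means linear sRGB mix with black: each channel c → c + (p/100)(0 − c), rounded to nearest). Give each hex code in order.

20%: (61 − 12.2 = 48.8→49, 174 − 34.8 = 139.2→139, 51 − 10.2 = 40.8→41) → #318B29
40%: (61 − 24.4 = 36.6→37, 174 − 69.6 = 104.4→104, 51 − 20.4 = 30.6→31) → #25681F

#318B29, #25681F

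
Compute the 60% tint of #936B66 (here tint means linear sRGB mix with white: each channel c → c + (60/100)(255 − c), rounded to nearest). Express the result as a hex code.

#D4C4C2

#936B66 is rgb(147, 107, 102).
A 60% tint moves each channel 60% toward 255:
  R: 147 + 64.8 = 211.8 → 212
  G: 107 + 88.8 = 195.8 → 196
  B: 102 + 91.8 = 193.8 → 194
rgb(212, 196, 194) = #D4C4C2.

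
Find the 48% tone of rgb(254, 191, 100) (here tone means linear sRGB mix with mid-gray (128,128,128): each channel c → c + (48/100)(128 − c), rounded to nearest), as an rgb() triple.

rgb(194, 161, 113)

A 48% tone moves each channel 48% toward 128:
  R: 254 − 60.48 = 193.52 → 194
  G: 191 + 0.48×(128−191) = 191 − 30.24 = 160.76 → 161
  B: 100 + 0.48×(128−100) = 100 + 13.44 = 113.44 → 113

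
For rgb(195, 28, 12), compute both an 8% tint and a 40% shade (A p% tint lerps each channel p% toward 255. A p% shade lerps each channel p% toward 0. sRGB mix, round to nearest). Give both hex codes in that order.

8% tint:
  R: 195 + 0.08×(255−195) = 195 + 4.8 = 199.8 → 200
  G: 28 + 18.16 = 46.16 → 46
  B: 12 + 19.44 = 31.44 → 31
  → #C82E1F
40% shade:
  R: 195 − 78 = 117 → 117
  G: 28 + 0.4×(0−28) = 28 − 11.2 = 16.8 → 17
  B: 12 − 4.8 = 7.2 → 7
  → #751107

#C82E1F, #751107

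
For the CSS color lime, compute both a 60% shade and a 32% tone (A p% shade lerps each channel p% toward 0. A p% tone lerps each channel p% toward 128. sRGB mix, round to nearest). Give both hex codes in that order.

CSS lime is rgb(0, 255, 0).
60% shade:
  R: 0 + 0.6×(0−0) = 0 + 0 = 0 → 0
  G: 255 + 0.6×(0−255) = 255 − 153 = 102 → 102
  B: 0 + 0 = 0 → 0
  → #006600
32% tone:
  R: 0 + 40.96 = 40.96 → 41
  G: 255 − 40.64 = 214.36 → 214
  B: 0 + 0.32×(128−0) = 0 + 40.96 = 40.96 → 41
  → #29d629

#006600, #29d629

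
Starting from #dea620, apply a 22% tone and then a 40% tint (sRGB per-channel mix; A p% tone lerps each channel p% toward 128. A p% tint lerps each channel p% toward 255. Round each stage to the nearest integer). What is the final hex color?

#dfc586

#dea620 is rgb(222, 166, 32).
Lerp each channel 22% toward 128:
  R: 222 + 0.22×(128−222) = 222 − 20.68 = 201.32 → 201
  G: 166 − 8.36 = 157.64 → 158
  B: 32 + 0.22×(128−32) = 32 + 21.12 = 53.12 → 53
After the tone: rgb(201, 158, 53) = #c99e35.
Per channel, c → c + 0.4(255 − c):
  R: 201 + 21.6 = 222.6 → 223
  G: 158 + 0.4×(255−158) = 158 + 38.8 = 196.8 → 197
  B: 53 + 0.4×(255−53) = 53 + 80.8 = 133.8 → 134
rgb(223, 197, 134) = #dfc586.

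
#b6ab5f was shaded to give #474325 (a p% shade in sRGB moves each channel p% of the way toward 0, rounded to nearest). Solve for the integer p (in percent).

61%

#b6ab5f is rgb(182, 171, 95); #474325 is rgb(71, 67, 37).
On the R channel (widest range): 71 ≈ 182 + (p/100)(0 − 182), so p ≈ 100×(71 − 182)/(0 − 182) = -11100/-182 = 60.99.
p = 61 reproduces all three channels after rounding.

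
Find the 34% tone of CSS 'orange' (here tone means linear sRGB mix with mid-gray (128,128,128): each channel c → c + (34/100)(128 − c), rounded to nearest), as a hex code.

CSS orange is rgb(255, 165, 0).
A 34% tone moves each channel 34% toward 128:
  R: 255 − 43.18 = 211.82 → 212
  G: 165 + 0.34×(128−165) = 165 − 12.58 = 152.42 → 152
  B: 0 + 0.34×(128−0) = 0 + 43.52 = 43.52 → 44
rgb(212, 152, 44) = #D4982C.

#D4982C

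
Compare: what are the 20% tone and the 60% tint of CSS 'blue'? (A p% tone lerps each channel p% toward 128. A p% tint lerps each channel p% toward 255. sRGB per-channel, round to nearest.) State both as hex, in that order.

CSS blue is rgb(0, 0, 255).
20% tone:
  R: 0 + 25.6 = 25.6 → 26
  G: 0 + 25.6 = 25.6 → 26
  B: 255 − 25.4 = 229.6 → 230
  → #1a1ae6
60% tint:
  R: 0 + 0.6×(255−0) = 0 + 153 = 153 → 153
  G: 0 + 0.6×(255−0) = 0 + 153 = 153 → 153
  B: 255 + 0.6×(255−255) = 255 + 0 = 255 → 255
  → #9999ff

#1a1ae6, #9999ff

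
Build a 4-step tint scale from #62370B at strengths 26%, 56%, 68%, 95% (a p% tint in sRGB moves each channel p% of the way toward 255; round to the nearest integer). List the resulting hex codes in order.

#62370B is rgb(98, 55, 11).
26%: (98 + 40.82 = 138.82→139, 55 + 52 = 107→107, 11 + 63.44 = 74.44→74) → #8B6B4A
56%: (98 + 87.92 = 185.92→186, 55 + 112 = 167→167, 11 + 136.64 = 147.64→148) → #BAA794
68%: (98 + 106.76 = 204.76→205, 55 + 136 = 191→191, 11 + 165.92 = 176.92→177) → #CDBFB1
95%: (98 + 149.15 = 247.15→247, 55 + 190 = 245→245, 11 + 231.8 = 242.8→243) → #F7F5F3

#8B6B4A, #BAA794, #CDBFB1, #F7F5F3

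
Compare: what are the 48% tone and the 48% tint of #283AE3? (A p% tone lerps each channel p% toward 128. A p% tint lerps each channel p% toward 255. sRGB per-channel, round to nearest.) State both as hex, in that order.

#525CB3, #8F99F0

#283AE3 is rgb(40, 58, 227).
48% tone:
  R: 40 + 42.24 = 82.24 → 82
  G: 58 + 0.48×(128−58) = 58 + 33.6 = 91.6 → 92
  B: 227 + 0.48×(128−227) = 227 − 47.52 = 179.48 → 179
  → #525CB3
48% tint:
  R: 40 + 103.2 = 143.2 → 143
  G: 58 + 0.48×(255−58) = 58 + 94.56 = 152.56 → 153
  B: 227 + 0.48×(255−227) = 227 + 13.44 = 240.44 → 240
  → #8F99F0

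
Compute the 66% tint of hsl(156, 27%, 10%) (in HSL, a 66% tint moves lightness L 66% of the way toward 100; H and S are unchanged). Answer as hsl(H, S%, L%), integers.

L moves 66% from 10 toward 100: 10 + 59.4 = 69.4 → 69.
H and S are unchanged.

hsl(156, 27%, 69%)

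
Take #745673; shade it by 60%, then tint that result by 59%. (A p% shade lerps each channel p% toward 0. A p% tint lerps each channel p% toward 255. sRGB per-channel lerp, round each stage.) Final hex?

#745673 is rgb(116, 86, 115).
Lerp each channel 60% toward 0:
  R: 116 − 69.6 = 46.4 → 46
  G: 86 − 51.6 = 34.4 → 34
  B: 115 − 69 = 46 → 46
After the shade: rgb(46, 34, 46) = #2E222E.
A 59% tint moves each channel 59% toward 255:
  R: 46 + 123.31 = 169.31 → 169
  G: 34 + 130.39 = 164.39 → 164
  B: 46 + 123.31 = 169.31 → 169
rgb(169, 164, 169) = #A9A4A9.

#A9A4A9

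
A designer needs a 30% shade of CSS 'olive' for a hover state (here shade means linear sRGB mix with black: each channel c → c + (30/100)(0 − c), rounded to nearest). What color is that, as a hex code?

CSS olive is rgb(128, 128, 0).
Lerp each channel 30% toward 0:
  R: 128 − 38.4 = 89.6 → 90
  G: 128 + 0.3×(0−128) = 128 − 38.4 = 89.6 → 90
  B: 0 + 0.3×(0−0) = 0 + 0 = 0 → 0
rgb(90, 90, 0) = #5a5a00.

#5a5a00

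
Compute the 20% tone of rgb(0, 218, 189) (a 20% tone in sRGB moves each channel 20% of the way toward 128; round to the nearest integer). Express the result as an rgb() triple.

Lerp each channel 20% toward 128:
  R: 0 + 0.2×(128−0) = 0 + 25.6 = 25.6 → 26
  G: 218 + 0.2×(128−218) = 218 − 18 = 200 → 200
  B: 189 + 0.2×(128−189) = 189 − 12.2 = 176.8 → 177

rgb(26, 200, 177)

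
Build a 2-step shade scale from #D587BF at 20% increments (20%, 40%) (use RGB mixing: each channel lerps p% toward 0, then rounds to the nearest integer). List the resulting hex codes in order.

#D587BF is rgb(213, 135, 191).
20%: (213 − 42.6 = 170.4→170, 135 − 27 = 108→108, 191 − 38.2 = 152.8→153) → #AA6C99
40%: (213 − 85.2 = 127.8→128, 135 − 54 = 81→81, 191 − 76.4 = 114.6→115) → #805173

#AA6C99, #805173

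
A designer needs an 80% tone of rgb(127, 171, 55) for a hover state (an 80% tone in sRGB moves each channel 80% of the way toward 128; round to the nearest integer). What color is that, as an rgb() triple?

Lerp each channel 80% toward 128:
  R: 127 + 0.8×(128−127) = 127 + 0.8 = 127.8 → 128
  G: 171 − 34.4 = 136.6 → 137
  B: 55 + 0.8×(128−55) = 55 + 58.4 = 113.4 → 113

rgb(128, 137, 113)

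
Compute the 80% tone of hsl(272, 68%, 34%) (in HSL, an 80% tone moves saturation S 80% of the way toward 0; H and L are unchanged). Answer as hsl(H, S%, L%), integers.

S moves 80% from 68 toward 0: 68 − 54.4 = 13.6 → 14.
H and L are unchanged.

hsl(272, 14%, 34%)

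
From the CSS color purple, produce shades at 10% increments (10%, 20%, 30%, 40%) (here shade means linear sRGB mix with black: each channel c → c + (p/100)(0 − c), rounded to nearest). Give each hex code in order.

#730073, #660066, #5A005A, #4D004D

CSS purple is rgb(128, 0, 128).
10%: (128 − 12.8 = 115.2→115, 0→0, 128 − 12.8 = 115.2→115) → #730073
20%: (128 − 25.6 = 102.4→102, 0→0, 128 − 25.6 = 102.4→102) → #660066
30%: (128 − 38.4 = 89.6→90, 0→0, 128 − 38.4 = 89.6→90) → #5A005A
40%: (128 − 51.2 = 76.8→77, 0→0, 128 − 51.2 = 76.8→77) → #4D004D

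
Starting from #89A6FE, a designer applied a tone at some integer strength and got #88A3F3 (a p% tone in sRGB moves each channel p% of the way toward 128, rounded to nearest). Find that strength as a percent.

#89A6FE is rgb(137, 166, 254); #88A3F3 is rgb(136, 163, 243).
On the B channel (widest range): 243 ≈ 254 + (p/100)(128 − 254), so p ≈ 100×(243 − 254)/(128 − 254) = -1100/-126 = 8.73.
p = 9 reproduces all three channels after rounding.

9%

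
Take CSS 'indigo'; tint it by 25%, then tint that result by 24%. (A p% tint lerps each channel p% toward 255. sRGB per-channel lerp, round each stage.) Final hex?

CSS indigo is rgb(75, 0, 130).
Lerp each channel 25% toward 255:
  R: 75 + 0.25×(255−75) = 75 + 45 = 120 → 120
  G: 0 + 0.25×(255−0) = 0 + 63.75 = 63.75 → 64
  B: 130 + 31.25 = 161.25 → 161
After the tint: rgb(120, 64, 161) = #7840a1.
A 24% tint moves each channel 24% toward 255:
  R: 120 + 32.4 = 152.4 → 152
  G: 64 + 45.84 = 109.84 → 110
  B: 161 + 22.56 = 183.56 → 184
rgb(152, 110, 184) = #986eb8.

#986eb8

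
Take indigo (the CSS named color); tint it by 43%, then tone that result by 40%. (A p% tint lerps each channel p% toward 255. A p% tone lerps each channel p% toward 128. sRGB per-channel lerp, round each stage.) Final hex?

#8e75a2

CSS indigo is rgb(75, 0, 130).
Per channel, c → c + 0.43(255 − c):
  R: 75 + 0.43×(255−75) = 75 + 77.4 = 152.4 → 152
  G: 0 + 0.43×(255−0) = 0 + 109.65 = 109.65 → 110
  B: 130 + 0.43×(255−130) = 130 + 53.75 = 183.75 → 184
After the tint: rgb(152, 110, 184) = #986eb8.
Per channel, c → c + 0.4(128 − c):
  R: 152 + 0.4×(128−152) = 152 − 9.6 = 142.4 → 142
  G: 110 + 0.4×(128−110) = 110 + 7.2 = 117.2 → 117
  B: 184 + 0.4×(128−184) = 184 − 22.4 = 161.6 → 162
rgb(142, 117, 162) = #8e75a2.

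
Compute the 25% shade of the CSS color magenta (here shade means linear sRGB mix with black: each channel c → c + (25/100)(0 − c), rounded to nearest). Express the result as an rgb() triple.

rgb(191, 0, 191)

CSS magenta is rgb(255, 0, 255).
A 25% shade moves each channel 25% toward 0:
  R: 255 + 0.25×(0−255) = 255 − 63.75 = 191.25 → 191
  G: 0 + 0.25×(0−0) = 0 + 0 = 0 → 0
  B: 255 + 0.25×(0−255) = 255 − 63.75 = 191.25 → 191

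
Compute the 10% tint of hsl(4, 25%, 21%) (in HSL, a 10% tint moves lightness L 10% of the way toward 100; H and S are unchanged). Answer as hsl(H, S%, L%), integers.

L moves 10% from 21 toward 100: 21 + 7.9 = 28.9 → 29.
H and S are unchanged.

hsl(4, 25%, 29%)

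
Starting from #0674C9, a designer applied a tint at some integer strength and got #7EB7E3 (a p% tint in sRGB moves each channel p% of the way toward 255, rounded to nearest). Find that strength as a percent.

48%

#0674C9 is rgb(6, 116, 201); #7EB7E3 is rgb(126, 183, 227).
On the R channel (widest range): 126 ≈ 6 + (p/100)(255 − 6), so p ≈ 100×(126 − 6)/(255 − 6) = 12000/249 = 48.19.
p = 48 reproduces all three channels after rounding.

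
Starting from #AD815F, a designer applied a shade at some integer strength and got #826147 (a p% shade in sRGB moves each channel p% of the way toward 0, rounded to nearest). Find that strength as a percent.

25%

#AD815F is rgb(173, 129, 95); #826147 is rgb(130, 97, 71).
On the R channel (widest range): 130 ≈ 173 + (p/100)(0 − 173), so p ≈ 100×(130 − 173)/(0 − 173) = -4300/-173 = 24.86.
p = 25 reproduces all three channels after rounding.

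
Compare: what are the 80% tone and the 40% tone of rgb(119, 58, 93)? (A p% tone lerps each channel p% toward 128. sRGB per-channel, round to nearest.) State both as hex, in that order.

80% tone:
  R: 119 + 0.8×(128−119) = 119 + 7.2 = 126.2 → 126
  G: 58 + 56 = 114 → 114
  B: 93 + 0.8×(128−93) = 93 + 28 = 121 → 121
  → #7e7279
40% tone:
  R: 119 + 0.4×(128−119) = 119 + 3.6 = 122.6 → 123
  G: 58 + 0.4×(128−58) = 58 + 28 = 86 → 86
  B: 93 + 14 = 107 → 107
  → #7b566b

#7e7279, #7b566b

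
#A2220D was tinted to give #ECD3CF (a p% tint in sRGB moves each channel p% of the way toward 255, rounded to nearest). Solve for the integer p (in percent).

80%

#A2220D is rgb(162, 34, 13); #ECD3CF is rgb(236, 211, 207).
On the B channel (widest range): 207 ≈ 13 + (p/100)(255 − 13), so p ≈ 100×(207 − 13)/(255 − 13) = 19400/242 = 80.17.
p = 80 reproduces all three channels after rounding.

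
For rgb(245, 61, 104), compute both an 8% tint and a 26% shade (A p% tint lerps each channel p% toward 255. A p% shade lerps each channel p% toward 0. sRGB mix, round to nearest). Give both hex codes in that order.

8% tint:
  R: 245 + 0.8 = 245.8 → 246
  G: 61 + 15.52 = 76.52 → 77
  B: 104 + 0.08×(255−104) = 104 + 12.08 = 116.08 → 116
  → #F64D74
26% shade:
  R: 245 + 0.26×(0−245) = 245 − 63.7 = 181.3 → 181
  G: 61 + 0.26×(0−61) = 61 − 15.86 = 45.14 → 45
  B: 104 + 0.26×(0−104) = 104 − 27.04 = 76.96 → 77
  → #B52D4D

#F64D74, #B52D4D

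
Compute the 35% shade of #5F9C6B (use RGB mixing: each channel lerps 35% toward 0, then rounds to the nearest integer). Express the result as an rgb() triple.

rgb(62, 101, 70)

#5F9C6B is rgb(95, 156, 107).
Lerp each channel 35% toward 0:
  R: 95 − 33.25 = 61.75 → 62
  G: 156 + 0.35×(0−156) = 156 − 54.6 = 101.4 → 101
  B: 107 − 37.45 = 69.55 → 70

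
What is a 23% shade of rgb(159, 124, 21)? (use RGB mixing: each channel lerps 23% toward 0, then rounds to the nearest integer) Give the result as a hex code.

Lerp each channel 23% toward 0:
  R: 159 − 36.57 = 122.43 → 122
  G: 124 + 0.23×(0−124) = 124 − 28.52 = 95.48 → 95
  B: 21 + 0.23×(0−21) = 21 − 4.83 = 16.17 → 16
rgb(122, 95, 16) = #7a5f10.

#7a5f10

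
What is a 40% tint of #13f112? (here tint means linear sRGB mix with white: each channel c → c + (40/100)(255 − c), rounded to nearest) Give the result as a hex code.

#71f771

#13f112 is rgb(19, 241, 18).
Per channel, c → c + 0.4(255 − c):
  R: 19 + 0.4×(255−19) = 19 + 94.4 = 113.4 → 113
  G: 241 + 0.4×(255−241) = 241 + 5.6 = 246.6 → 247
  B: 18 + 0.4×(255−18) = 18 + 94.8 = 112.8 → 113
rgb(113, 247, 113) = #71f771.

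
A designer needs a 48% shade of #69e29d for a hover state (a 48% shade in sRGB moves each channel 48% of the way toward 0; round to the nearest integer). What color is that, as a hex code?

#69e29d is rgb(105, 226, 157).
Lerp each channel 48% toward 0:
  R: 105 + 0.48×(0−105) = 105 − 50.4 = 54.6 → 55
  G: 226 + 0.48×(0−226) = 226 − 108.48 = 117.52 → 118
  B: 157 − 75.36 = 81.64 → 82
rgb(55, 118, 82) = #377652.

#377652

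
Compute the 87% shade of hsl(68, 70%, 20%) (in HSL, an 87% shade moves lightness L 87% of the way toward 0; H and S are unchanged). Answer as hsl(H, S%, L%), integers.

hsl(68, 70%, 3%)

L moves 87% from 20 toward 0: 20 − 17.4 = 2.6 → 3.
H and S are unchanged.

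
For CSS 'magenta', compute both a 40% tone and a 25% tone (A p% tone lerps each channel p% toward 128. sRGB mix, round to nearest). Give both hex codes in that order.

CSS magenta is rgb(255, 0, 255).
40% tone:
  R: 255 + 0.4×(128−255) = 255 − 50.8 = 204.2 → 204
  G: 0 + 51.2 = 51.2 → 51
  B: 255 − 50.8 = 204.2 → 204
  → #cc33cc
25% tone:
  R: 255 + 0.25×(128−255) = 255 − 31.75 = 223.25 → 223
  G: 0 + 0.25×(128−0) = 0 + 32 = 32 → 32
  B: 255 + 0.25×(128−255) = 255 − 31.75 = 223.25 → 223
  → #df20df

#cc33cc, #df20df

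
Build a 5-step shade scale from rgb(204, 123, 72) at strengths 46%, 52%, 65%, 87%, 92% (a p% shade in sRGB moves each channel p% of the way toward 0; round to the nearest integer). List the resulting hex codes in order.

#6E4227, #623B23, #472B19, #1B1009, #100A06

46%: (204 − 93.84 = 110.16→110, 123 − 56.58 = 66.42→66, 72 − 33.12 = 38.88→39) → #6E4227
52%: (204 − 106.08 = 97.92→98, 123 − 63.96 = 59.04→59, 72 − 37.44 = 34.56→35) → #623B23
65%: (204 − 132.6 = 71.4→71, 123 − 79.95 = 43.05→43, 72 − 46.8 = 25.2→25) → #472B19
87%: (204 − 177.48 = 26.52→27, 123 − 107.01 = 15.99→16, 72 − 62.64 = 9.36→9) → #1B1009
92%: (204 − 187.68 = 16.32→16, 123 − 113.16 = 9.84→10, 72 − 66.24 = 5.76→6) → #100A06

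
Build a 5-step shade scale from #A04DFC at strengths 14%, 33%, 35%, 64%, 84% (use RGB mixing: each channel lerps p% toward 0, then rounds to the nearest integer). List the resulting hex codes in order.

#8A42D9, #6B34A9, #6832A4, #3A1C5B, #1A0C28

#A04DFC is rgb(160, 77, 252).
14%: (160 − 22.4 = 137.6→138, 77 − 10.78 = 66.22→66, 252 − 35.28 = 216.72→217) → #8A42D9
33%: (160 − 52.8 = 107.2→107, 77 − 25.41 = 51.59→52, 252 − 83.16 = 168.84→169) → #6B34A9
35%: (160 − 56 = 104→104, 77 − 26.95 = 50.05→50, 252 − 88.2 = 163.8→164) → #6832A4
64%: (160 − 102.4 = 57.6→58, 77 − 49.28 = 27.72→28, 252 − 161.28 = 90.72→91) → #3A1C5B
84%: (160 − 134.4 = 25.6→26, 77 − 64.68 = 12.32→12, 252 − 211.68 = 40.32→40) → #1A0C28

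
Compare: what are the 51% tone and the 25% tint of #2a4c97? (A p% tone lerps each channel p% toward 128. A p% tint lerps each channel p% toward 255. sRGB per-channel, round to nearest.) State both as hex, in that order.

#2a4c97 is rgb(42, 76, 151).
51% tone:
  R: 42 + 43.86 = 85.86 → 86
  G: 76 + 26.52 = 102.52 → 103
  B: 151 + 0.51×(128−151) = 151 − 11.73 = 139.27 → 139
  → #56678b
25% tint:
  R: 42 + 53.25 = 95.25 → 95
  G: 76 + 0.25×(255−76) = 76 + 44.75 = 120.75 → 121
  B: 151 + 0.25×(255−151) = 151 + 26 = 177 → 177
  → #5f79b1

#56678b, #5f79b1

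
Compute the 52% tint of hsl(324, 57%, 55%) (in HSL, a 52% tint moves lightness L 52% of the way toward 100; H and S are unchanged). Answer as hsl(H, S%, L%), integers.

hsl(324, 57%, 78%)

L moves 52% from 55 toward 100: 55 + 23.4 = 78.4 → 78.
H and S are unchanged.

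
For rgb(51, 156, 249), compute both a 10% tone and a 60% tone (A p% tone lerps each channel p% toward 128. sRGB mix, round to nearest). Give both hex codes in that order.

#3B99ED, #618BB0

10% tone:
  R: 51 + 7.7 = 58.7 → 59
  G: 156 + 0.1×(128−156) = 156 − 2.8 = 153.2 → 153
  B: 249 + 0.1×(128−249) = 249 − 12.1 = 236.9 → 237
  → #3B99ED
60% tone:
  R: 51 + 0.6×(128−51) = 51 + 46.2 = 97.2 → 97
  G: 156 − 16.8 = 139.2 → 139
  B: 249 − 72.6 = 176.4 → 176
  → #618BB0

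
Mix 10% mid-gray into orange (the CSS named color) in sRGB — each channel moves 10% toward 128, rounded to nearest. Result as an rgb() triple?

rgb(242, 161, 13)

CSS orange is rgb(255, 165, 0).
Lerp each channel 10% toward 128:
  R: 255 + 0.1×(128−255) = 255 − 12.7 = 242.3 → 242
  G: 165 − 3.7 = 161.3 → 161
  B: 0 + 12.8 = 12.8 → 13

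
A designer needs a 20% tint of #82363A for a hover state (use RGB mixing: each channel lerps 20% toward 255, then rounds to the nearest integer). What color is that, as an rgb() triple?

#82363A is rgb(130, 54, 58).
Per channel, c → c + 0.2(255 − c):
  R: 130 + 25 = 155 → 155
  G: 54 + 40.2 = 94.2 → 94
  B: 58 + 39.4 = 97.4 → 97

rgb(155, 94, 97)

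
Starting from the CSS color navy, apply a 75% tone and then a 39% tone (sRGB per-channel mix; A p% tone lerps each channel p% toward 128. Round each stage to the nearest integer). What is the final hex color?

#6C6C80

CSS navy is rgb(0, 0, 128).
Lerp each channel 75% toward 128:
  R: 0 + 0.75×(128−0) = 0 + 96 = 96 → 96
  G: 0 + 0.75×(128−0) = 0 + 96 = 96 → 96
  B: 128 + 0 = 128 → 128
After the tone: rgb(96, 96, 128) = #606080.
A 39% tone moves each channel 39% toward 128:
  R: 96 + 0.39×(128−96) = 96 + 12.48 = 108.48 → 108
  G: 96 + 12.48 = 108.48 → 108
  B: 128 + 0.39×(128−128) = 128 + 0 = 128 → 128
rgb(108, 108, 128) = #6C6C80.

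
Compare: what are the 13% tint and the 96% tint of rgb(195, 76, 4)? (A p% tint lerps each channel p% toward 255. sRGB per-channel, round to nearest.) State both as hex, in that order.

13% tint:
  R: 195 + 0.13×(255−195) = 195 + 7.8 = 202.8 → 203
  G: 76 + 0.13×(255−76) = 76 + 23.27 = 99.27 → 99
  B: 4 + 0.13×(255−4) = 4 + 32.63 = 36.63 → 37
  → #CB6325
96% tint:
  R: 195 + 57.6 = 252.6 → 253
  G: 76 + 171.84 = 247.84 → 248
  B: 4 + 0.96×(255−4) = 4 + 240.96 = 244.96 → 245
  → #FDF8F5

#CB6325, #FDF8F5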